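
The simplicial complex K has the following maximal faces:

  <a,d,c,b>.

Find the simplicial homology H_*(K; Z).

H_0 = Z,  H_1 = 0,  H_2 = 0,  H_3 = 0.

We work with the vertex ordering a < b < c < d. The simplices of K, each written with vertices in increasing order, are:

  0-simplices (4): a, b, c, d
  1-simplices (6): ab, ac, ad, bc, bd, cd
  2-simplices (4): abc, abd, acd, bcd
  3-simplices (1): abcd

giving chain groups C_0 ≅ Z^4, C_1 ≅ Z^6, C_2 ≅ Z^4, C_3 ≅ Z^1.

The boundary map ∂_1: C_1 → C_0 sends each edge [p,q] (with p < q) to q − p.
As a 4×6 matrix over Z this has rank 3, with invariant factors (1,1,1).

Boundary ∂_2: C_2 → C_1 sends each 2-simplex [p,q,r] to [q,r] − [p,r] + [p,q]. For instance
  ∂abc = bc − ac + ab,
  ∂bcd = cd − bd + bc.
The resulting 6×4 matrix has rank 3, and its Smith normal form has invariant factors (1,1,1).

The boundary map ∂_3: C_3 → C_2 sends each 3-simplex σ to the alternating sum Σ_i (−1)^i (σ with its i-th vertex removed). For instance
  ∂abcd = bcd − acd + abd − abc.
As a 4×1 matrix over Z this has rank 1, with invariant factors (1).

From H_k ≅ ker(∂_k) / im(∂_{k+1}) we obtain:

  H_0: rank C_0 − rank ∂_1 = 4 − 3 = 1, and the invariant factors of ∂_1 are all 1, so H_0 ≅ Z.
  H_1: rank ker ∂_1 − rank ∂_2 = (6 − 3) − 3 = 0, and the invariant factors of ∂_2 are all 1, so H_1 ≅ 0.
  H_2: rank ker ∂_2 − rank ∂_3 = (4 − 3) − 1 = 0, and the invariant factors of ∂_3 are all 1, so H_2 ≅ 0.
  H_3: rank ker ∂_3 − rank ∂_4 = (1 − 1) − 0 = 0, and there is no ∂_4, so H_3 ≅ 0.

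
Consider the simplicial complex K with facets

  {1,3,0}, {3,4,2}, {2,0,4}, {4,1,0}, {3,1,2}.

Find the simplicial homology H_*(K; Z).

H_0 = Z,  H_1 = Z,  H_2 = 0.

Take the total order 0 < 1 < 2 < 3 < 4 on the vertex set. Then K (dimension 2) consists of the simplices:

  0-simplices (5): [0], [1], [2], [3], [4]
  1-simplices (10): [0,1], [0,2], [0,3], [0,4], [1,2], [1,3], [1,4], [2,3], [2,4], [3,4]
  2-simplices (5): [0,1,3], [0,1,4], [0,2,4], [1,2,3], [2,3,4]

giving chain groups C_0 ≅ Z^5, C_1 ≅ Z^10, C_2 ≅ Z^5.

∂_1: C_1 → C_0 is given by ∂[p,q] = [q] − [p]. For instance
  ∂[1,3] = [3] − [1].
The 5×10 boundary matrix has rank 4 and Smith normal form diag(1,1,1,1).

Boundary ∂_2: C_2 → C_1 maps a triangle to the signed sum of its edges. For instance
  ∂[2,3,4] = [3,4] − [2,4] + [2,3],
  ∂[1,2,3] = [2,3] − [1,3] + [1,2].
As a 10×5 matrix over Z this has rank 5, with invariant factors (1,1,1,1,1).

Now H_k = ker ∂_k / im ∂_{k+1}, so:

  H_0: rank C_0 − rank ∂_1 = 5 − 4 = 1, and the invariant factors of ∂_1 are all 1, so H_0 ≅ Z.
  H_1: rank ker ∂_1 − rank ∂_2 = (10 − 4) − 5 = 1, and the invariant factors of ∂_2 are all 1, so H_1 ≅ Z.
  H_2: rank ker ∂_2 − rank ∂_3 = (5 − 5) − 0 = 0, and there is no ∂_3, so H_2 ≅ 0.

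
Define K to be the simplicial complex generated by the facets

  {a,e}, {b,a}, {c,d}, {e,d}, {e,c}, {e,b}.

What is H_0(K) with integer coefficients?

Take the total order a < b < c < d < e on the vertex set. Then K (dimension 1) consists of the simplices:

  0-simplices (5): a, b, c, d, e
  1-simplices (6): ab, ae, be, cd, ce, de

so the chain groups are C_0 ≅ Z^5, C_1 ≅ Z^6.

The boundary map ∂_1: C_1 → C_0 is given by ∂[p,q] = [q] − [p].
The 5×6 boundary matrix has rank 4 and Smith normal form diag(1,1,1,1).

Computing H_k = (kernel of ∂_k) / (image of ∂_{k+1}):

  H_0: rank C_0 − rank ∂_1 = 5 − 4 = 1, and the invariant factors of ∂_1 are all 1, so H_0 ≅ Z.

H_0 = Z.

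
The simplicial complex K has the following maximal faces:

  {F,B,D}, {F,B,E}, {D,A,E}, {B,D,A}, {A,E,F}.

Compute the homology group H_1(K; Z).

Order the vertices as A < B < D < E < F. Listing each simplex with vertices in this order, K has dimension 2 with simplices:

  0-simplices (5): A, B, D, E, F
  1-simplices (10): AB, AD, AE, AF, BD, BE, BF, DE, DF, EF
  2-simplices (5): ABD, ADE, AEF, BDF, BEF

so the chain groups are C_0 ≅ Z^5, C_1 ≅ Z^10, C_2 ≅ Z^5.

The boundary map ∂_1: C_1 → C_0 sends each edge [p,q] (with p < q) to q − p. For instance
  ∂BE = E − B.
This gives a 5×10 integer matrix of rank 4; reducing to Smith normal form yields diagonal entries (1,1,1,1).

Boundary ∂_2: C_2 → C_1 maps a triangle to the signed sum of its edges. For instance
  ∂BEF = EF − BF + BE,
  ∂ADE = DE − AE + AD.
As a 10×5 matrix over Z this has rank 5, with invariant factors (1,1,1,1,1).

Now H_k = ker ∂_k / im ∂_{k+1}, so:

  H_1: rank ker ∂_1 − rank ∂_2 = (10 − 4) − 5 = 1, and the invariant factors of ∂_2 are all 1, so H_1 ≅ Z.

(K is a triangulation of the Möbius band.)

H_1 = Z.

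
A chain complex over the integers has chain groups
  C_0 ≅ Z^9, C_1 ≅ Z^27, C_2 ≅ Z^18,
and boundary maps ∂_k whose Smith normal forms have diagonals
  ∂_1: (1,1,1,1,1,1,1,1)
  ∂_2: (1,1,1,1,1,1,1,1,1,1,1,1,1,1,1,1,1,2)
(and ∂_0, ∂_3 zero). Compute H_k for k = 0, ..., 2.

H_0: b_0 = 9 − 0 − 8 = 1; torsion from ∂_1 factors > 1: none. So H_0 ≅ Z.
H_1: b_1 = 27 − 8 − 18 = 1; torsion from ∂_2 factors > 1: [2]. So H_1 ≅ Z ⊕ Z_2.
H_2: b_2 = 18 − 18 − 0 = 0; torsion from ∂_3 factors > 1: none. So H_2 ≅ 0.

H_0 ≅ Z,  H_1 ≅ Z ⊕ Z_2,  H_2 = 0.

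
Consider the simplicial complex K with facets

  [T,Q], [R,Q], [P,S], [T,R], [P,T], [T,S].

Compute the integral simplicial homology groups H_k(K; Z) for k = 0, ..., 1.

Take the total order P < Q < R < S < T on the vertex set. Then K (dimension 1) consists of the simplices:

  0-simplices (5): P, Q, R, S, T
  1-simplices (6): PS, PT, QR, QT, RT, ST

so the chain groups are C_0 ≅ Z^5, C_1 ≅ Z^6.

Boundary ∂_1: C_1 → C_0 sends each edge [p,q] (with p < q) to q − p.
This gives a 5×6 integer matrix of rank 4; reducing to Smith normal form yields diagonal entries (1,1,1,1).

From H_k ≅ ker(∂_k) / im(∂_{k+1}) we obtain:

  H_0: rank C_0 − rank ∂_1 = 5 − 4 = 1, and the invariant factors of ∂_1 are all 1, so H_0 ≅ Z.
  H_1: rank ker ∂_1 − rank ∂_2 = (6 − 4) − 0 = 2, and there is no ∂_2, so H_1 ≅ Z^2.

(K is a triangulation of a wedge of 2 circles.)

H_0 = Z,  H_1 = Z^2.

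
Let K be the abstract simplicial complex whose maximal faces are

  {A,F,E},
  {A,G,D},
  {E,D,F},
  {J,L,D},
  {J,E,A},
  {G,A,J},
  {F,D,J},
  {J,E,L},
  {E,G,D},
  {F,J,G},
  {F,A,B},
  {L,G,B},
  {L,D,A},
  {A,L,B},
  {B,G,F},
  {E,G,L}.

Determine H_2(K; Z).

K has 8 vertices, 24 edges, 16 triangles.
rank ∂_2 = 15, rank ∂_3 = 0 ⇒ b_2 = 16 − 15 − 0 = 1. So H_2 = Z.

H_2 ≅ Z.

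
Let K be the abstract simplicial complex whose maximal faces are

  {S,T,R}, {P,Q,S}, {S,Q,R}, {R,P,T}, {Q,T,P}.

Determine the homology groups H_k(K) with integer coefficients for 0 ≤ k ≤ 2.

H_0 = Z,  H_1 = Z,  H_2 = 0.

Take the total order P < Q < R < S < T on the vertex set. Then K (dimension 2) consists of the simplices:

  0-simplices (5): P, Q, R, S, T
  1-simplices (10): PQ, PR, PS, PT, QR, QS, QT, RS, RT, ST
  2-simplices (5): PQS, PQT, PRT, QRS, RST

Hence C_0 ≅ Z^5, C_1 ≅ Z^10, C_2 ≅ Z^5.

The boundary map ∂_1: C_1 → C_0 sends each edge [p,q] (with p < q) to q − p. For instance
  ∂RS = S − R.
The resulting 5×10 matrix has rank 4, and its Smith normal form has invariant factors (1,1,1,1).

Boundary ∂_2: C_2 → C_1 sends each 2-simplex [p,q,r] to [q,r] − [p,r] + [p,q]. For instance
  ∂PRT = RT − PT + PR,
  ∂RST = ST − RT + RS.
The 10×5 boundary matrix has rank 5 and Smith normal form diag(1,1,1,1,1).

From H_k ≅ ker(∂_k) / im(∂_{k+1}) we obtain:

  H_0: rank C_0 − rank ∂_1 = 5 − 4 = 1, and the invariant factors of ∂_1 are all 1, so H_0 = Z.
  H_1: rank ker ∂_1 − rank ∂_2 = (10 − 4) − 5 = 1, and the invariant factors of ∂_2 are all 1, so H_1 = Z.
  H_2: rank ker ∂_2 − rank ∂_3 = (5 − 5) − 0 = 0, and there is no ∂_3, so H_2 = 0.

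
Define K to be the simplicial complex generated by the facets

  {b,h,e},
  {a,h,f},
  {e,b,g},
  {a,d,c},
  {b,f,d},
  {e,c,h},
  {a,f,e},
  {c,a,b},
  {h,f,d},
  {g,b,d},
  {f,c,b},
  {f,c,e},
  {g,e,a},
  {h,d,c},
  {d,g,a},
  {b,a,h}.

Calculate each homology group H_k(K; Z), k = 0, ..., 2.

H_0 ≅ Z,  H_1 ≅ Z^2,  H_2 ≅ Z.

Take the total order a < b < c < d < e < f < g < h on the vertex set. Then K (dimension 2) consists of the simplices:

  0-simplices (8): a, b, c, d, e, f, g, h
  1-simplices (24): ab, ac, ad, ae, af, ag, ah, bc, bd, be, bf, bg, bh, cd, ce, cf, ch, df, dg, dh, ef, eg, eh, fh
  2-simplices (16): abc, abh, acd, adg, aef, aeg, afh, bcf, bdf, bdg, beg, beh, cdh, cef, ceh, dfh

so the chain groups are C_0 ≅ Z^8, C_1 ≅ Z^24, C_2 ≅ Z^16.

∂_1: C_1 → C_0 sends each edge [p,q] (with p < q) to q − p. For instance
  ∂ch = h − c.
As a 8×24 matrix over Z this has rank 7, with invariant factors (1,1,1,1,1,1,1).

∂_2: C_2 → C_1 acts by ∂[p,q,r] = [q,r] − [p,r] + [p,q]. For instance
  ∂aeg = eg − ag + ae,
  ∂bcf = cf − bf + bc.
The 24×16 boundary matrix has rank 15 and Smith normal form diag(1,1,1,1,1,1,1,1,1,1,1,1,1,1,1).

From H_k ≅ ker(∂_k) / im(∂_{k+1}) we obtain:

  H_0: rank C_0 − rank ∂_1 = 8 − 7 = 1, and the invariant factors of ∂_1 are all 1, so H_0 ≅ Z.
  H_1: rank ker ∂_1 − rank ∂_2 = (24 − 7) − 15 = 2, and the invariant factors of ∂_2 are all 1, so H_1 ≅ Z^2.
  H_2: rank ker ∂_2 − rank ∂_3 = (16 − 15) − 0 = 1, and there is no ∂_3, so H_2 ≅ Z.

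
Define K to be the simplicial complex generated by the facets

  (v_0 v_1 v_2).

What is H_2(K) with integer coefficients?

H_2 = 0.

Order the vertices as v_0 < v_1 < v_2. Listing each simplex with vertices in this order, K has dimension 2 with simplices:

  0-simplices (3): [v_0], [v_1], [v_2]
  1-simplices (3): [v_0,v_1], [v_0,v_2], [v_1,v_2]
  2-simplices (1): [v_0,v_1,v_2]

giving chain groups C_0 ≅ Z^3, C_1 ≅ Z^3, C_2 ≅ Z^1.

∂_1: C_1 → C_0 maps an edge to its endpoints' difference, ∂[p,q] = q − p. For instance
  ∂[v_0,v_2] = [v_2] − [v_0].
The resulting 3×3 matrix has rank 2, and its Smith normal form has invariant factors (1,1).

∂_2: C_2 → C_1 maps a triangle to the signed sum of its edges. For instance
  ∂[v_0,v_1,v_2] = [v_1,v_2] − [v_0,v_2] + [v_0,v_1].
The 3×1 boundary matrix has rank 1 and Smith normal form diag(1).

Reading off H_k = ker ∂_k / im ∂_{k+1}:

  H_2: rank ker ∂_2 − rank ∂_3 = (1 − 1) − 0 = 0, and there is no ∂_3, so H_2 ≅ 0.

(K is a triangulation of the 2-simplex.)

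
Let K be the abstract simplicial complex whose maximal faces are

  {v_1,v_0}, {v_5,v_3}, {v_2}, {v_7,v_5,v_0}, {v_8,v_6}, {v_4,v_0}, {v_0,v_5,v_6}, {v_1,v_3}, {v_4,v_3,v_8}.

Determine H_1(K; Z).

Fix the vertex order v_0 < v_1 < v_2 < v_3 < v_4 < v_5 < v_6 < v_7 < v_8 and write every simplex with vertices in increasing order. Then dim K = 2 and the simplices of K are:

  0-simplices (9): [v_0], [v_1], [v_2], [v_3], [v_4], [v_5], [v_6], [v_7], [v_8]
  1-simplices (13): [v_0,v_1], [v_0,v_4], [v_0,v_5], [v_0,v_6], [v_0,v_7], [v_1,v_3], [v_3,v_4], [v_3,v_5], [v_3,v_8], [v_4,v_8], [v_5,v_6], [v_5,v_7], [v_6,v_8]
  2-simplices (3): [v_0,v_5,v_6], [v_0,v_5,v_7], [v_3,v_4,v_8]

giving chain groups C_0 ≅ Z^9, C_1 ≅ Z^13, C_2 ≅ Z^3.

The boundary map ∂_1: C_1 → C_0 sends each edge [p,q] (with p < q) to q − p. For instance
  ∂[v_3,v_8] = [v_8] − [v_3].
As a 9×13 matrix over Z this has rank 7, with invariant factors (1,1,1,1,1,1,1).

Boundary ∂_2: C_2 → C_1 sends each 2-simplex [p,q,r] to [q,r] − [p,r] + [p,q]. For instance
  ∂[v_0,v_5,v_6] = [v_5,v_6] − [v_0,v_6] + [v_0,v_5],
  ∂[v_3,v_4,v_8] = [v_4,v_8] − [v_3,v_8] + [v_3,v_4].
The 13×3 boundary matrix has rank 3 and Smith normal form diag(1,1,1).

Now H_k = ker ∂_k / im ∂_{k+1}, so:

  H_1: rank ker ∂_1 − rank ∂_2 = (13 − 7) − 3 = 3, and the invariant factors of ∂_2 are all 1, so H_1 ≅ Z^3.

H_1 ≅ Z^3.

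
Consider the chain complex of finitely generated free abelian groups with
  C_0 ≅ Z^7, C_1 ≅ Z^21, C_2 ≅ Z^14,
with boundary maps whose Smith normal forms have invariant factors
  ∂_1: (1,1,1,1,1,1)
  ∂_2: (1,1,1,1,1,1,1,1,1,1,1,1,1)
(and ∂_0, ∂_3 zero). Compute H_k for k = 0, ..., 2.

H_0 ≅ Z,  H_1 ≅ Z^2,  H_2 ≅ Z.

H_0: b_0 = 7 − 0 − 6 = 1; torsion from ∂_1 factors > 1: none. So H_0 ≅ Z.
H_1: b_1 = 21 − 6 − 13 = 2; torsion from ∂_2 factors > 1: none. So H_1 ≅ Z^2.
H_2: b_2 = 14 − 13 − 0 = 1; torsion from ∂_3 factors > 1: none. So H_2 ≅ Z.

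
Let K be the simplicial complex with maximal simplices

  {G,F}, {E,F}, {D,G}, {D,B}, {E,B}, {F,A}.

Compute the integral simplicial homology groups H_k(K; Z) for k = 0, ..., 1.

H_0 = Z,  H_1 = Z.

Take the total order A < B < D < E < F < G on the vertex set. Then K (dimension 1) consists of the simplices:

  0-simplices (6): A, B, D, E, F, G
  1-simplices (6): AF, BD, BE, DG, EF, FG

so the chain groups are C_0 ≅ Z^6, C_1 ≅ Z^6.

Boundary ∂_1: C_1 → C_0 maps an edge to its endpoints' difference, ∂[p,q] = q − p. For instance
  ∂DG = G − D.
The 6×6 boundary matrix has rank 5 and Smith normal form diag(1,1,1,1,1).

Computing H_k = (kernel of ∂_k) / (image of ∂_{k+1}):

  H_0: rank C_0 − rank ∂_1 = 6 − 5 = 1, and the invariant factors of ∂_1 are all 1, so H_0 ≅ Z.
  H_1: rank ker ∂_1 − rank ∂_2 = (6 − 5) − 0 = 1, and there is no ∂_2, so H_1 ≅ Z.

As a check, the Euler characteristic is 6 − 6 = 0, which agrees with 1 − 1 = 0.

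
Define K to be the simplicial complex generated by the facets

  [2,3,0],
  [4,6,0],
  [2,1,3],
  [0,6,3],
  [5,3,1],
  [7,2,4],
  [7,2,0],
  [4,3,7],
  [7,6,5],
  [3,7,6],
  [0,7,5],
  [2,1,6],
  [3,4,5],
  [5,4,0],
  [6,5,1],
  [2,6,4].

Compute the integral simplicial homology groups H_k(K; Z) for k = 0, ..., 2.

We work with the vertex ordering 0 < 1 < 2 < 3 < 4 < 5 < 6 < 7. The simplices of K, each written with vertices in increasing order, are:

  0-simplices (8): [0], [1], [2], [3], [4], [5], [6], [7]
  1-simplices (24): (24 of them)
  2-simplices (16): [0,2,3], [0,2,7], [0,3,6], [0,4,5], [0,4,6], [0,5,7], [1,2,3], [1,2,6], [1,3,5], [1,5,6], [2,4,6], [2,4,7], [3,4,5], [3,4,7], [3,6,7], [5,6,7]

giving chain groups C_0 ≅ Z^8, C_1 ≅ Z^24, C_2 ≅ Z^16.

Boundary ∂_1: C_1 → C_0 is given by ∂[p,q] = [q] − [p]. For instance
  ∂[2,4] = [4] − [2].
The 8×24 boundary matrix has rank 7 and Smith normal form diag(1,1,1,1,1,1,1).

∂_2: C_2 → C_1 sends each 2-simplex [p,q,r] to [q,r] − [p,r] + [p,q]. For instance
  ∂[0,3,6] = [3,6] − [0,6] + [0,3],
  ∂[5,6,7] = [6,7] − [5,7] + [5,6].
This gives a 24×16 integer matrix of rank 15; reducing to Smith normal form yields diagonal entries (1,1,1,1,1,1,1,1,1,1,1,1,1,1,1).

Now H_k = ker ∂_k / im ∂_{k+1}, so:

  H_0: rank C_0 − rank ∂_1 = 8 − 7 = 1, and the invariant factors of ∂_1 are all 1, so H_0 = Z.
  H_1: rank ker ∂_1 − rank ∂_2 = (24 − 7) − 15 = 2, and the invariant factors of ∂_2 are all 1, so H_1 = Z^2.
  H_2: rank ker ∂_2 − rank ∂_3 = (16 − 15) − 0 = 1, and there is no ∂_3, so H_2 = Z.

H_0 ≅ Z,  H_1 ≅ Z^2,  H_2 ≅ Z.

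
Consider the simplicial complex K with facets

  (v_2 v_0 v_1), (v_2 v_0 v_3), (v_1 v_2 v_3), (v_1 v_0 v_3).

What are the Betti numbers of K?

b_0 = 1, b_1 = 0, b_2 = 1.

Fix the vertex order v_0 < v_1 < v_2 < v_3 and write every simplex with vertices in increasing order. Then dim K = 2 and the simplices of K are:

  0-simplices (4): [v_0], [v_1], [v_2], [v_3]
  1-simplices (6): [v_0,v_1], [v_0,v_2], [v_0,v_3], [v_1,v_2], [v_1,v_3], [v_2,v_3]
  2-simplices (4): [v_0,v_1,v_2], [v_0,v_1,v_3], [v_0,v_2,v_3], [v_1,v_2,v_3]

Hence C_0 ≅ Z^4, C_1 ≅ Z^6, C_2 ≅ Z^4.

∂_1: C_1 → C_0 sends each edge [p,q] (with p < q) to q − p. For instance
  ∂[v_0,v_1] = [v_1] − [v_0].
The resulting 4×6 matrix has rank 3, and its Smith normal form has invariant factors (1,1,1).

Boundary ∂_2: C_2 → C_1 maps a triangle to the signed sum of its edges. For instance
  ∂[v_0,v_1,v_2] = [v_1,v_2] − [v_0,v_2] + [v_0,v_1],
  ∂[v_1,v_2,v_3] = [v_2,v_3] − [v_1,v_3] + [v_1,v_2].
This gives a 6×4 integer matrix of rank 3; reducing to Smith normal form yields diagonal entries (1,1,1).

Reading off H_k = ker ∂_k / im ∂_{k+1}:

  H_0: rank C_0 − rank ∂_1 = 4 − 3 = 1, and the invariant factors of ∂_1 are all 1, so H_0 ≅ Z.
  H_1: rank ker ∂_1 − rank ∂_2 = (6 − 3) − 3 = 0, and the invariant factors of ∂_2 are all 1, so H_1 ≅ 0.
  H_2: rank ker ∂_2 − rank ∂_3 = (4 − 3) − 0 = 1, and there is no ∂_3, so H_2 ≅ Z.

(K is a triangulation of the 2-sphere S^2.)

Hence the Betti numbers are b_0 = 1, b_1 = 0, b_2 = 1.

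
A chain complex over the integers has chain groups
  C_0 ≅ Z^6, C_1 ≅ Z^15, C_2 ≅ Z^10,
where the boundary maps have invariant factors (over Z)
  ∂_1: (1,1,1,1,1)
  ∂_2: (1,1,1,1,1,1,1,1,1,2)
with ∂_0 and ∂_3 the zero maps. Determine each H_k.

H_0: b_0 = 6 − 0 − 5 = 1; torsion from ∂_1 factors > 1: none. So H_0 = Z.
H_1: b_1 = 15 − 5 − 10 = 0; torsion from ∂_2 factors > 1: [2]. So H_1 = Z/2Z.
H_2: b_2 = 10 − 10 − 0 = 0; torsion from ∂_3 factors > 1: none. So H_2 = 0.

H_0 = Z,  H_1 = Z/2Z,  H_2 = 0.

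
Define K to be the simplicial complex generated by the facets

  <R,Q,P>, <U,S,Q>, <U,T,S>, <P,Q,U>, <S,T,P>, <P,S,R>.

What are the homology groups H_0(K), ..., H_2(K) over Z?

H_0 = Z,  H_1 = Z,  H_2 = 0.

Order the vertices as P < Q < R < S < T < U. Listing each simplex with vertices in this order, K has dimension 2 with simplices:

  0-simplices (6): P, Q, R, S, T, U
  1-simplices (12): PQ, PR, PS, PT, PU, QR, QS, QU, RS, ST, SU, TU
  2-simplices (6): PQR, PQU, PRS, PST, QSU, STU

so the chain groups are C_0 ≅ Z^6, C_1 ≅ Z^12, C_2 ≅ Z^6.

Boundary ∂_1: C_1 → C_0 is given by ∂[p,q] = [q] − [p].
The 6×12 boundary matrix has rank 5 and Smith normal form diag(1,1,1,1,1).

Boundary ∂_2: C_2 → C_1 acts by ∂[p,q,r] = [q,r] − [p,r] + [p,q]. For instance
  ∂PRS = RS − PS + PR,
  ∂STU = TU − SU + ST.
The resulting 12×6 matrix has rank 6, and its Smith normal form has invariant factors (1,1,1,1,1,1).

Computing H_k = (kernel of ∂_k) / (image of ∂_{k+1}):

  H_0: rank C_0 − rank ∂_1 = 6 − 5 = 1, and the invariant factors of ∂_1 are all 1, so H_0 ≅ Z.
  H_1: rank ker ∂_1 − rank ∂_2 = (12 − 5) − 6 = 1, and the invariant factors of ∂_2 are all 1, so H_1 ≅ Z.
  H_2: rank ker ∂_2 − rank ∂_3 = (6 − 6) − 0 = 0, and there is no ∂_3, so H_2 ≅ 0.

(K is a triangulation of the cylinder S^1 x I.)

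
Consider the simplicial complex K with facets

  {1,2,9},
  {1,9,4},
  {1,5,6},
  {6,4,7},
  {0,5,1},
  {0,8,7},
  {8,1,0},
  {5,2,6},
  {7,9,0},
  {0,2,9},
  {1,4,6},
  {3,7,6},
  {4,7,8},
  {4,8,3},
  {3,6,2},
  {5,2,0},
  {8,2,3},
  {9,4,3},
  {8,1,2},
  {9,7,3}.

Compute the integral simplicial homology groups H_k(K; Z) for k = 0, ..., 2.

H_0 = Z,  H_1 = Z × Z/2,  H_2 = 0.

Order the vertices as 0 < 1 < 2 < 3 < 4 < 5 < 6 < 7 < 8 < 9. Listing each simplex with vertices in this order, K has dimension 2 with simplices:

  0-simplices (10): [0], [1], [2], [3], [4], [5], [6], [7], [8], [9]
  1-simplices (30): (30 of them)
  2-simplices (20): (20 of them)

giving chain groups C_0 ≅ Z^10, C_1 ≅ Z^30, C_2 ≅ Z^20.

∂_1: C_1 → C_0 is given by ∂[p,q] = [q] − [p]. For instance
  ∂[2,6] = [6] − [2].
As a 10×30 matrix over Z this has rank 9, with invariant factors (1,1,1,1,1,1,1,1,1).

∂_2: C_2 → C_1 maps a triangle to the signed sum of its edges. For instance
  ∂[1,5,6] = [5,6] − [1,6] + [1,5],
  ∂[4,7,8] = [7,8] − [4,8] + [4,7].
The 30×20 boundary matrix has rank 20 and Smith normal form diag(1,1,1,1,1,1,1,1,1,1,1,1,1,1,1,1,1,1,1,2).

Now H_k = ker ∂_k / im ∂_{k+1}, so:

  H_0: rank C_0 − rank ∂_1 = 10 − 9 = 1, and the invariant factors of ∂_1 are all 1, so H_0 = Z.
  H_1: rank ker ∂_1 − rank ∂_2 = (30 − 9) − 20 = 1, and ∂_2 has invariant factor 2 > 1, so H_1 = Z × Z/2.
  H_2: rank ker ∂_2 − rank ∂_3 = (20 − 20) − 0 = 0, and there is no ∂_3, so H_2 = 0.

As a check, the Euler characteristic is 10 − 30 + 20 = 0, which agrees with 1 − 1 + 0 = 0.
(K is a triangulation of the Klein bottle.)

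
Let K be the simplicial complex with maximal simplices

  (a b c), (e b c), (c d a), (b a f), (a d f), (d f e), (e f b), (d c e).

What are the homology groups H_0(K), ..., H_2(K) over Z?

K has 6 vertices, 12 edges, 8 triangles.
rank ∂_0 = 0, rank ∂_1 = 5 ⇒ b_0 = 6 − 0 − 5 = 1; all invariant factors of ∂_1 are 1 so no torsion. So H_0 ≅ Z.
rank ∂_1 = 5, rank ∂_2 = 7 ⇒ b_1 = 12 − 5 − 7 = 0; all invariant factors of ∂_2 are 1 so no torsion. So H_1 ≅ 0.
rank ∂_2 = 7, rank ∂_3 = 0 ⇒ b_2 = 8 − 7 − 0 = 1. So H_2 ≅ Z.

H_0 ≅ Z,  H_1 = 0,  H_2 ≅ Z.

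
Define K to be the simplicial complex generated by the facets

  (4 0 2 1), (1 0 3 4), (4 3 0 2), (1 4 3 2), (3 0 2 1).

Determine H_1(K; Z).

Order the vertices as 0 < 1 < 2 < 3 < 4. Listing each simplex with vertices in this order, K has dimension 3 with simplices:

  0-simplices (5): [0], [1], [2], [3], [4]
  1-simplices (10): [0,1], [0,2], [0,3], [0,4], [1,2], [1,3], [1,4], [2,3], [2,4], [3,4]
  2-simplices (10): [0,1,2], [0,1,3], [0,1,4], [0,2,3], [0,2,4], [0,3,4], [1,2,3], [1,2,4], [1,3,4], [2,3,4]
  3-simplices (5): [0,1,2,3], [0,1,2,4], [0,1,3,4], [0,2,3,4], [1,2,3,4]

Hence C_0 ≅ Z^5, C_1 ≅ Z^10, C_2 ≅ Z^10, C_3 ≅ Z^5.

∂_1: C_1 → C_0 sends each edge [p,q] (with p < q) to q − p.
The 5×10 boundary matrix has rank 4 and Smith normal form diag(1,1,1,1).

∂_2: C_2 → C_1 sends each 2-simplex [p,q,r] to [q,r] − [p,r] + [p,q]. For instance
  ∂[1,3,4] = [3,4] − [1,4] + [1,3],
  ∂[0,1,4] = [1,4] − [0,4] + [0,1].
As a 10×10 matrix over Z this has rank 6, with invariant factors (1,1,1,1,1,1).

Boundary ∂_3: C_3 → C_2 sends each 3-simplex σ to the alternating sum Σ_i (−1)^i (σ with its i-th vertex removed). For instance
  ∂[0,1,2,3] = [1,2,3] − [0,2,3] + [0,1,3] − [0,1,2],
  ∂[0,1,2,4] = [1,2,4] − [0,2,4] + [0,1,4] − [0,1,2].
The 10×5 boundary matrix has rank 4 and Smith normal form diag(1,1,1,1).

Now H_k = ker ∂_k / im ∂_{k+1}, so:

  H_1: rank ker ∂_1 − rank ∂_2 = (10 − 4) − 6 = 0, and the invariant factors of ∂_2 are all 1, so H_1 = 0.

H_1 = 0.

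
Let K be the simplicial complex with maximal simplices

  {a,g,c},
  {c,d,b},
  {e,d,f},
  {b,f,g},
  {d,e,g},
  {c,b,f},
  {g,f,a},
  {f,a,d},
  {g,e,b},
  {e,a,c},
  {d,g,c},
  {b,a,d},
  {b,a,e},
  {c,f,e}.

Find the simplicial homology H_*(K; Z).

H_0 = Z,  H_1 = Z^2,  H_2 = Z.

K has 7 vertices, 21 edges, 14 triangles.
rank ∂_0 = 0, rank ∂_1 = 6 ⇒ b_0 = 7 − 0 − 6 = 1; all invariant factors of ∂_1 are 1 so no torsion. So H_0 ≅ Z.
rank ∂_1 = 6, rank ∂_2 = 13 ⇒ b_1 = 21 − 6 − 13 = 2; all invariant factors of ∂_2 are 1 so no torsion. So H_1 ≅ Z^2.
rank ∂_2 = 13, rank ∂_3 = 0 ⇒ b_2 = 14 − 13 − 0 = 1. So H_2 ≅ Z.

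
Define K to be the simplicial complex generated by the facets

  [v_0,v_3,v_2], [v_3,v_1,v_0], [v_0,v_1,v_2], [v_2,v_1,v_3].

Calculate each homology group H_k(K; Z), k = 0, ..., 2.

H_0 = Z,  H_1 = 0,  H_2 = Z.

Fix the vertex order v_0 < v_1 < v_2 < v_3 and write every simplex with vertices in increasing order. Then dim K = 2 and the simplices of K are:

  0-simplices (4): [v_0], [v_1], [v_2], [v_3]
  1-simplices (6): [v_0,v_1], [v_0,v_2], [v_0,v_3], [v_1,v_2], [v_1,v_3], [v_2,v_3]
  2-simplices (4): [v_0,v_1,v_2], [v_0,v_1,v_3], [v_0,v_2,v_3], [v_1,v_2,v_3]

giving chain groups C_0 ≅ Z^4, C_1 ≅ Z^6, C_2 ≅ Z^4.

Boundary ∂_1: C_1 → C_0 sends each edge [p,q] (with p < q) to q − p.
As a 4×6 matrix over Z this has rank 3, with invariant factors (1,1,1).

Boundary ∂_2: C_2 → C_1 sends each 2-simplex [p,q,r] to [q,r] − [p,r] + [p,q]. For instance
  ∂[v_1,v_2,v_3] = [v_2,v_3] − [v_1,v_3] + [v_1,v_2],
  ∂[v_0,v_1,v_3] = [v_1,v_3] − [v_0,v_3] + [v_0,v_1].
The resulting 6×4 matrix has rank 3, and its Smith normal form has invariant factors (1,1,1).

Now H_k = ker ∂_k / im ∂_{k+1}, so:

  H_0: rank C_0 − rank ∂_1 = 4 − 3 = 1, and the invariant factors of ∂_1 are all 1, so H_0 ≅ Z.
  H_1: rank ker ∂_1 − rank ∂_2 = (6 − 3) − 3 = 0, and the invariant factors of ∂_2 are all 1, so H_1 ≅ 0.
  H_2: rank ker ∂_2 − rank ∂_3 = (4 − 3) − 0 = 1, and there is no ∂_3, so H_2 ≅ Z.

As a check, the Euler characteristic is 4 − 6 + 4 = 2, which agrees with 1 − 0 + 1 = 2.
(K is a triangulation of the 2-sphere S^2.)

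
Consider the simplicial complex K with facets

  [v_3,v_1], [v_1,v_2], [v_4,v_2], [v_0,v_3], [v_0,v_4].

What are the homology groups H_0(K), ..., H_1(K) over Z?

H_0 ≅ Z,  H_1 ≅ Z.

We work with the vertex ordering v_0 < v_1 < v_2 < v_3 < v_4. The simplices of K, each written with vertices in increasing order, are:

  0-simplices (5): [v_0], [v_1], [v_2], [v_3], [v_4]
  1-simplices (5): [v_0,v_3], [v_0,v_4], [v_1,v_2], [v_1,v_3], [v_2,v_4]

so the chain groups are C_0 ≅ Z^5, C_1 ≅ Z^5.

∂_1: C_1 → C_0 maps an edge to its endpoints' difference, ∂[p,q] = q − p. For instance
  ∂[v_0,v_3] = [v_3] − [v_0].
As a 5×5 matrix over Z this has rank 4, with invariant factors (1,1,1,1).

Reading off H_k = ker ∂_k / im ∂_{k+1}:

  H_0: rank C_0 − rank ∂_1 = 5 − 4 = 1, and the invariant factors of ∂_1 are all 1, so H_0 = Z.
  H_1: rank ker ∂_1 − rank ∂_2 = (5 − 4) − 0 = 1, and there is no ∂_2, so H_1 = Z.

As a check, the Euler characteristic is 5 − 5 = 0, which agrees with 1 − 1 = 0.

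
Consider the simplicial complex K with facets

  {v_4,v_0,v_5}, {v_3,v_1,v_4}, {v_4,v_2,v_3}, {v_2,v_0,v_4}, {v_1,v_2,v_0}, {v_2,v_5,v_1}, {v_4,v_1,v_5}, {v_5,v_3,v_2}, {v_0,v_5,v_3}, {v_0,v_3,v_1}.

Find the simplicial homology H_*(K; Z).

H_0 = Z,  H_1 = Z/2,  H_2 = 0.

We work with the vertex ordering v_0 < v_1 < v_2 < v_3 < v_4 < v_5. The simplices of K, each written with vertices in increasing order, are:

  0-simplices (6): [v_0], [v_1], [v_2], [v_3], [v_4], [v_5]
  1-simplices (15): (15 of them)
  2-simplices (10): [v_0,v_1,v_2], [v_0,v_1,v_3], [v_0,v_2,v_4], [v_0,v_3,v_5], [v_0,v_4,v_5], [v_1,v_2,v_5], [v_1,v_3,v_4], [v_1,v_4,v_5], [v_2,v_3,v_4], [v_2,v_3,v_5]

giving chain groups C_0 ≅ Z^6, C_1 ≅ Z^15, C_2 ≅ Z^10.

The boundary map ∂_1: C_1 → C_0 is given by ∂[p,q] = [q] − [p]. For instance
  ∂[v_2,v_4] = [v_4] − [v_2].
The resulting 6×15 matrix has rank 5, and its Smith normal form has invariant factors (1,1,1,1,1).

Boundary ∂_2: C_2 → C_1 sends each 2-simplex [p,q,r] to [q,r] − [p,r] + [p,q]. For instance
  ∂[v_2,v_3,v_4] = [v_3,v_4] − [v_2,v_4] + [v_2,v_3],
  ∂[v_1,v_4,v_5] = [v_4,v_5] − [v_1,v_5] + [v_1,v_4].
The 15×10 boundary matrix has rank 10 and Smith normal form diag(1,1,1,1,1,1,1,1,1,2).

Now H_k = ker ∂_k / im ∂_{k+1}, so:

  H_0: rank C_0 − rank ∂_1 = 6 − 5 = 1, and the invariant factors of ∂_1 are all 1, so H_0 = Z.
  H_1: rank ker ∂_1 − rank ∂_2 = (15 − 5) − 10 = 0, and ∂_2 has invariant factor 2 > 1, so H_1 = Z/2.
  H_2: rank ker ∂_2 − rank ∂_3 = (10 − 10) − 0 = 0, and there is no ∂_3, so H_2 = 0.

(K is a triangulation of the real projective plane RP^2.)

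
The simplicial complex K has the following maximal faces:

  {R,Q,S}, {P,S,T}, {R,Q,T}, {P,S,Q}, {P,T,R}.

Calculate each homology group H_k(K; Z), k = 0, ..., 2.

H_0 ≅ Z,  H_1 ≅ Z,  H_2 = 0.

Fix the vertex order P < Q < R < S < T and write every simplex with vertices in increasing order. Then dim K = 2 and the simplices of K are:

  0-simplices (5): P, Q, R, S, T
  1-simplices (10): PQ, PR, PS, PT, QR, QS, QT, RS, RT, ST
  2-simplices (5): PQS, PRT, PST, QRS, QRT

giving chain groups C_0 ≅ Z^5, C_1 ≅ Z^10, C_2 ≅ Z^5.

The boundary map ∂_1: C_1 → C_0 maps an edge to its endpoints' difference, ∂[p,q] = q − p.
The resulting 5×10 matrix has rank 4, and its Smith normal form has invariant factors (1,1,1,1).

Boundary ∂_2: C_2 → C_1 maps a triangle to the signed sum of its edges. For instance
  ∂QRT = RT − QT + QR,
  ∂PRT = RT − PT + PR.
This gives a 10×5 integer matrix of rank 5; reducing to Smith normal form yields diagonal entries (1,1,1,1,1).

Computing H_k = (kernel of ∂_k) / (image of ∂_{k+1}):

  H_0: rank C_0 − rank ∂_1 = 5 − 4 = 1, and the invariant factors of ∂_1 are all 1, so H_0 ≅ Z.
  H_1: rank ker ∂_1 − rank ∂_2 = (10 − 4) − 5 = 1, and the invariant factors of ∂_2 are all 1, so H_1 ≅ Z.
  H_2: rank ker ∂_2 − rank ∂_3 = (5 − 5) − 0 = 0, and there is no ∂_3, so H_2 ≅ 0.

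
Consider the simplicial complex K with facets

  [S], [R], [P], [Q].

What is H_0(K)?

Fix the vertex order P < Q < R < S and write every simplex with vertices in increasing order. Then dim K = 0 and the simplices of K are:

  0-simplices (4): P, Q, R, S

Hence C_0 ≅ Z^4.

Computing H_k = (kernel of ∂_k) / (image of ∂_{k+1}):

  H_0: rank C_0 − rank ∂_1 = 4 − 0 = 4, and there is no ∂_1, so H_0 = Z^4.

H_0 = Z^4.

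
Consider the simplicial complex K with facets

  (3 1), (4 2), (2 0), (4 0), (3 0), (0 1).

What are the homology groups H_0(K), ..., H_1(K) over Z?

Fix the vertex order 0 < 1 < 2 < 3 < 4 and write every simplex with vertices in increasing order. Then dim K = 1 and the simplices of K are:

  0-simplices (5): [0], [1], [2], [3], [4]
  1-simplices (6): [0,1], [0,2], [0,3], [0,4], [1,3], [2,4]

so the chain groups are C_0 ≅ Z^5, C_1 ≅ Z^6.

∂_1: C_1 → C_0 sends each edge [p,q] (with p < q) to q − p. For instance
  ∂[0,4] = [4] − [0].
This gives a 5×6 integer matrix of rank 4; reducing to Smith normal form yields diagonal entries (1,1,1,1).

Computing H_k = (kernel of ∂_k) / (image of ∂_{k+1}):

  H_0: rank C_0 − rank ∂_1 = 5 − 4 = 1, and the invariant factors of ∂_1 are all 1, so H_0 = Z.
  H_1: rank ker ∂_1 − rank ∂_2 = (6 − 4) − 0 = 2, and there is no ∂_2, so H_1 = Z^2.

H_0 ≅ Z,  H_1 ≅ Z^2.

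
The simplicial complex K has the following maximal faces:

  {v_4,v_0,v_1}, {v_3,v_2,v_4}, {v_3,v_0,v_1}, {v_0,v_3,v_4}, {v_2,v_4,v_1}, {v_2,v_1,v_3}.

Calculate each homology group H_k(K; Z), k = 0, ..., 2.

Order the vertices as v_0 < v_1 < v_2 < v_3 < v_4. Listing each simplex with vertices in this order, K has dimension 2 with simplices:

  0-simplices (5): [v_0], [v_1], [v_2], [v_3], [v_4]
  1-simplices (9): [v_0,v_1], [v_0,v_3], [v_0,v_4], [v_1,v_2], [v_1,v_3], [v_1,v_4], [v_2,v_3], [v_2,v_4], [v_3,v_4]
  2-simplices (6): [v_0,v_1,v_3], [v_0,v_1,v_4], [v_0,v_3,v_4], [v_1,v_2,v_3], [v_1,v_2,v_4], [v_2,v_3,v_4]

Hence C_0 ≅ Z^5, C_1 ≅ Z^9, C_2 ≅ Z^6.

Boundary ∂_1: C_1 → C_0 sends each edge [p,q] (with p < q) to q − p. For instance
  ∂[v_2,v_4] = [v_4] − [v_2].
This gives a 5×9 integer matrix of rank 4; reducing to Smith normal form yields diagonal entries (1,1,1,1).

Boundary ∂_2: C_2 → C_1 acts by ∂[p,q,r] = [q,r] − [p,r] + [p,q]. For instance
  ∂[v_1,v_2,v_3] = [v_2,v_3] − [v_1,v_3] + [v_1,v_2],
  ∂[v_0,v_1,v_4] = [v_1,v_4] − [v_0,v_4] + [v_0,v_1].
The 9×6 boundary matrix has rank 5 and Smith normal form diag(1,1,1,1,1).

Reading off H_k = ker ∂_k / im ∂_{k+1}:

  H_0: rank C_0 − rank ∂_1 = 5 − 4 = 1, and the invariant factors of ∂_1 are all 1, so H_0 ≅ Z.
  H_1: rank ker ∂_1 − rank ∂_2 = (9 − 4) − 5 = 0, and the invariant factors of ∂_2 are all 1, so H_1 ≅ 0.
  H_2: rank ker ∂_2 − rank ∂_3 = (6 − 5) − 0 = 1, and there is no ∂_3, so H_2 ≅ Z.

H_0 = Z,  H_1 = 0,  H_2 = Z.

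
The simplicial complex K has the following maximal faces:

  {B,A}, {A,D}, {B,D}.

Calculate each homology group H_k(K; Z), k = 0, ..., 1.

Order the vertices as A < B < D. Listing each simplex with vertices in this order, K has dimension 1 with simplices:

  0-simplices (3): A, B, D
  1-simplices (3): AB, AD, BD

giving chain groups C_0 ≅ Z^3, C_1 ≅ Z^3.

The boundary map ∂_1: C_1 → C_0 sends each edge [p,q] (with p < q) to q − p. For instance
  ∂BD = D − B.
The 3×3 boundary matrix has rank 2 and Smith normal form diag(1,1).

From H_k ≅ ker(∂_k) / im(∂_{k+1}) we obtain:

  H_0: rank C_0 − rank ∂_1 = 3 − 2 = 1, and the invariant factors of ∂_1 are all 1, so H_0 = Z.
  H_1: rank ker ∂_1 − rank ∂_2 = (3 − 2) − 0 = 1, and there is no ∂_2, so H_1 = Z.

H_0 = Z,  H_1 = Z.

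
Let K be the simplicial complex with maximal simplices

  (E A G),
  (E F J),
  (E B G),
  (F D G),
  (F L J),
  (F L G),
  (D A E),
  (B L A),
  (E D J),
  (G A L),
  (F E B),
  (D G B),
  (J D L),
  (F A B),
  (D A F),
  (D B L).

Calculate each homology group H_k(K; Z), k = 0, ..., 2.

H_0 = Z,  H_1 = Z^2,  H_2 = Z.

Fix the vertex order A < B < D < E < F < G < J < L and write every simplex with vertices in increasing order. Then dim K = 2 and the simplices of K are:

  0-simplices (8): A, B, D, E, F, G, J, L
  1-simplices (24): AB, AD, AE, AF, AG, AL, BD, BE, BF, BG, BL, DE, DF, DG, DJ, DL, EF, EG, EJ, FG, FJ, FL, GL, JL
  2-simplices (16): ABF, ABL, ADE, ADF, AEG, AGL, BDG, BDL, BEF, BEG, DEJ, DFG, DJL, EFJ, FGL, FJL

giving chain groups C_0 ≅ Z^8, C_1 ≅ Z^24, C_2 ≅ Z^16.

∂_1: C_1 → C_0 maps an edge to its endpoints' difference, ∂[p,q] = q − p.
As a 8×24 matrix over Z this has rank 7, with invariant factors (1,1,1,1,1,1,1).

The boundary map ∂_2: C_2 → C_1 sends each 2-simplex [p,q,r] to [q,r] − [p,r] + [p,q]. For instance
  ∂AGL = GL − AL + AG,
  ∂BEG = EG − BG + BE.
This gives a 24×16 integer matrix of rank 15; reducing to Smith normal form yields diagonal entries (1,1,1,1,1,1,1,1,1,1,1,1,1,1,1).

Computing H_k = (kernel of ∂_k) / (image of ∂_{k+1}):

  H_0: rank C_0 − rank ∂_1 = 8 − 7 = 1, and the invariant factors of ∂_1 are all 1, so H_0 = Z.
  H_1: rank ker ∂_1 − rank ∂_2 = (24 − 7) − 15 = 2, and the invariant factors of ∂_2 are all 1, so H_1 = Z^2.
  H_2: rank ker ∂_2 − rank ∂_3 = (16 − 15) − 0 = 1, and there is no ∂_3, so H_2 = Z.

(K is a triangulation of the torus T^2.)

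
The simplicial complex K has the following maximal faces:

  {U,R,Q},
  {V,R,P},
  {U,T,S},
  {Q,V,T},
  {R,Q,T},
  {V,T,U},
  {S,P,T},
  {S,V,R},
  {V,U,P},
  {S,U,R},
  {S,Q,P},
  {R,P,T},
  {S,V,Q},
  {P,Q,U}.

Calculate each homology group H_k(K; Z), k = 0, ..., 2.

H_0 ≅ Z,  H_1 ≅ Z^2,  H_2 ≅ Z.

Fix the vertex order P < Q < R < S < T < U < V and write every simplex with vertices in increasing order. Then dim K = 2 and the simplices of K are:

  0-simplices (7): P, Q, R, S, T, U, V
  1-simplices (21): PQ, PR, PS, PT, PU, PV, QR, QS, QT, QU, QV, RS, RT, RU, RV, ST, SU, SV, TU, TV, UV
  2-simplices (14): PQS, PQU, PRT, PRV, PST, PUV, QRT, QRU, QSV, QTV, RSU, RSV, STU, TUV

giving chain groups C_0 ≅ Z^7, C_1 ≅ Z^21, C_2 ≅ Z^14.

Boundary ∂_1: C_1 → C_0 is given by ∂[p,q] = [q] − [p]. For instance
  ∂SU = U − S.
As a 7×21 matrix over Z this has rank 6, with invariant factors (1,1,1,1,1,1).

The boundary map ∂_2: C_2 → C_1 maps a triangle to the signed sum of its edges. For instance
  ∂PUV = UV − PV + PU,
  ∂QSV = SV − QV + QS.
As a 21×14 matrix over Z this has rank 13, with invariant factors (1,1,1,1,1,1,1,1,1,1,1,1,1).

Computing H_k = (kernel of ∂_k) / (image of ∂_{k+1}):

  H_0: rank C_0 − rank ∂_1 = 7 − 6 = 1, and the invariant factors of ∂_1 are all 1, so H_0 ≅ Z.
  H_1: rank ker ∂_1 − rank ∂_2 = (21 − 6) − 13 = 2, and the invariant factors of ∂_2 are all 1, so H_1 ≅ Z^2.
  H_2: rank ker ∂_2 − rank ∂_3 = (14 − 13) − 0 = 1, and there is no ∂_3, so H_2 ≅ Z.

(K is a triangulation of the torus T^2.)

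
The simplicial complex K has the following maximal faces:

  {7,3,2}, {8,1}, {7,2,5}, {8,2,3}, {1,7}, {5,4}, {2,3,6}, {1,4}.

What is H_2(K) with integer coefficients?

K has 8 vertices, 13 edges, 4 triangles.
rank ∂_2 = 4, rank ∂_3 = 0 ⇒ b_2 = 4 − 4 − 0 = 0. So H_2 = 0.

H_2 = 0.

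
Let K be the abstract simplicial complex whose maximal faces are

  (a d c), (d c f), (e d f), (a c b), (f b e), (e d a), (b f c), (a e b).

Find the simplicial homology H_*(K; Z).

H_0 = Z,  H_1 = 0,  H_2 = Z.

Fix the vertex order a < b < c < d < e < f and write every simplex with vertices in increasing order. Then dim K = 2 and the simplices of K are:

  0-simplices (6): a, b, c, d, e, f
  1-simplices (12): ab, ac, ad, ae, bc, be, bf, cd, cf, de, df, ef
  2-simplices (8): abc, abe, acd, ade, bcf, bef, cdf, def

so the chain groups are C_0 ≅ Z^6, C_1 ≅ Z^12, C_2 ≅ Z^8.

∂_1: C_1 → C_0 maps an edge to its endpoints' difference, ∂[p,q] = q − p. For instance
  ∂df = f − d.
As a 6×12 matrix over Z this has rank 5, with invariant factors (1,1,1,1,1).

The boundary map ∂_2: C_2 → C_1 maps a triangle to the signed sum of its edges. For instance
  ∂cdf = df − cf + cd,
  ∂acd = cd − ad + ac.
As a 12×8 matrix over Z this has rank 7, with invariant factors (1,1,1,1,1,1,1).

Reading off H_k = ker ∂_k / im ∂_{k+1}:

  H_0: rank C_0 − rank ∂_1 = 6 − 5 = 1, and the invariant factors of ∂_1 are all 1, so H_0 ≅ Z.
  H_1: rank ker ∂_1 − rank ∂_2 = (12 − 5) − 7 = 0, and the invariant factors of ∂_2 are all 1, so H_1 ≅ 0.
  H_2: rank ker ∂_2 − rank ∂_3 = (8 − 7) − 0 = 1, and there is no ∂_3, so H_2 ≅ Z.

As a check, the Euler characteristic is 6 − 12 + 8 = 2, which agrees with 1 − 0 + 1 = 2.
(K is a triangulation of the 2-sphere S^2.)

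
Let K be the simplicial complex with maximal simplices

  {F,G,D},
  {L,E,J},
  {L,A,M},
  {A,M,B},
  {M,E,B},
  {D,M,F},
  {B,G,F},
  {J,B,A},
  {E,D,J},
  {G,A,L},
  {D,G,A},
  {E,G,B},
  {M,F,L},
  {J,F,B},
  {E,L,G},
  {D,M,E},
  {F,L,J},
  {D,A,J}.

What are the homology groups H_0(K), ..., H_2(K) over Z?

H_0 = Z,  H_1 = Z^2,  H_2 = Z.

Order the vertices as A < B < D < E < F < G < J < L < M. Listing each simplex with vertices in this order, K has dimension 2 with simplices:

  0-simplices (9): A, B, D, E, F, G, J, L, M
  1-simplices (27): AB, AD, AG, AJ, AL, AM, BE, BF, BG, BJ, BM, DE, DF, DG, DJ, DM, EG, EJ, EL, EM, FG, FJ, FL, FM, GL, JL, LM
  2-simplices (18): ABJ, ABM, ADG, ADJ, AGL, ALM, BEG, BEM, BFG, BFJ, DEJ, DEM, DFG, DFM, EGL, EJL, FJL, FLM

Hence C_0 ≅ Z^9, C_1 ≅ Z^27, C_2 ≅ Z^18.

∂_1: C_1 → C_0 sends each edge [p,q] (with p < q) to q − p. For instance
  ∂JL = L − J.
As a 9×27 matrix over Z this has rank 8, with invariant factors (1,1,1,1,1,1,1,1).

∂_2: C_2 → C_1 maps a triangle to the signed sum of its edges. For instance
  ∂ALM = LM − AM + AL,
  ∂BEM = EM − BM + BE.
As a 27×18 matrix over Z this has rank 17, with invariant factors (1,1,1,1,1,1,1,1,1,1,1,1,1,1,1,1,1).

Computing H_k = (kernel of ∂_k) / (image of ∂_{k+1}):

  H_0: rank C_0 − rank ∂_1 = 9 − 8 = 1, and the invariant factors of ∂_1 are all 1, so H_0 = Z.
  H_1: rank ker ∂_1 − rank ∂_2 = (27 − 8) − 17 = 2, and the invariant factors of ∂_2 are all 1, so H_1 = Z^2.
  H_2: rank ker ∂_2 − rank ∂_3 = (18 − 17) − 0 = 1, and there is no ∂_3, so H_2 = Z.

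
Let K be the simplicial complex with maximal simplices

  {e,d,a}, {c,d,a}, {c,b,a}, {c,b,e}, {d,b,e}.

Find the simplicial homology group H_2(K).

H_2 = 0.

Fix the vertex order a < b < c < d < e and write every simplex with vertices in increasing order. Then dim K = 2 and the simplices of K are:

  0-simplices (5): a, b, c, d, e
  1-simplices (10): ab, ac, ad, ae, bc, bd, be, cd, ce, de
  2-simplices (5): abc, acd, ade, bce, bde

so the chain groups are C_0 ≅ Z^5, C_1 ≅ Z^10, C_2 ≅ Z^5.

Boundary ∂_1: C_1 → C_0 is given by ∂[p,q] = [q] − [p]. For instance
  ∂de = e − d.
The resulting 5×10 matrix has rank 4, and its Smith normal form has invariant factors (1,1,1,1).

The boundary map ∂_2: C_2 → C_1 maps a triangle to the signed sum of its edges. For instance
  ∂acd = cd − ad + ac,
  ∂bde = de − be + bd.
As a 10×5 matrix over Z this has rank 5, with invariant factors (1,1,1,1,1).

Computing H_k = (kernel of ∂_k) / (image of ∂_{k+1}):

  H_2: rank ker ∂_2 − rank ∂_3 = (5 − 5) − 0 = 0, and there is no ∂_3, so H_2 ≅ 0.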